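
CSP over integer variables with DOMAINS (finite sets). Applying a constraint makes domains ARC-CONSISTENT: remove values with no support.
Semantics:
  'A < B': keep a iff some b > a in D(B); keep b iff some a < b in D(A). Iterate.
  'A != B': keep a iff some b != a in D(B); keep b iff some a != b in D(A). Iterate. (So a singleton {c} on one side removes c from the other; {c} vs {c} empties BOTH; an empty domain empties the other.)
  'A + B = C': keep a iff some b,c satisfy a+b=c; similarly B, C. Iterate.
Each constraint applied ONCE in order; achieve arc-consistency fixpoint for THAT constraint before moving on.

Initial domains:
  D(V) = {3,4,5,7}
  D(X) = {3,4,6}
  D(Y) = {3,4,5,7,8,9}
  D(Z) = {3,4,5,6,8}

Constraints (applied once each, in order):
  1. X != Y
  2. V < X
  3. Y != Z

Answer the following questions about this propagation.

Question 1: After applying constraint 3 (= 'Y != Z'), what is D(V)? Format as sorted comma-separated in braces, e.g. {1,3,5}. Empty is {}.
Answer: {3,4,5}

Derivation:
Constraint 1 (X != Y) on D(X)={3,4,6} D(Y)={3,4,5,7,8,9}: no change
Constraint 2 (V < X) on D(V)={3,4,5,7} D(X)={3,4,6}: V {3,4,5,7}->{3,4,5}; X {3,4,6}->{4,6}
Constraint 3 (Y != Z) on D(Y)={3,4,5,7,8,9} D(Z)={3,4,5,6,8}: no change
So after constraint 3: D(V) = {3,4,5}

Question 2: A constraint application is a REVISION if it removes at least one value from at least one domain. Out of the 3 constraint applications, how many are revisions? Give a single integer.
Constraint 1 (X != Y) on D(X)={3,4,6} D(Y)={3,4,5,7,8,9}: no change => not a revision
Constraint 2 (V < X) on D(V)={3,4,5,7} D(X)={3,4,6}: V {3,4,5,7}->{3,4,5}; X {3,4,6}->{4,6} => REVISION
Constraint 3 (Y != Z) on D(Y)={3,4,5,7,8,9} D(Z)={3,4,5,6,8}: no change => not a revision
Total revisions = 1

Answer: 1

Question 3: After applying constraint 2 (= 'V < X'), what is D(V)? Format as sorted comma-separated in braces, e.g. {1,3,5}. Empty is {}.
Constraint 1 (X != Y) on D(X)={3,4,6} D(Y)={3,4,5,7,8,9}: no change
Constraint 2 (V < X) on D(V)={3,4,5,7} D(X)={3,4,6}: V {3,4,5,7}->{3,4,5}; X {3,4,6}->{4,6}
So after constraint 2: D(V) = {3,4,5}

Answer: {3,4,5}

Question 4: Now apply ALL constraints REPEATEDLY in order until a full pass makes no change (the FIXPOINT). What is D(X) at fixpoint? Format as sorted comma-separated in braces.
Answer: {4,6}

Derivation:
pass 0 (initial): D(X)={3,4,6}
pass 1: V {3,4,5,7}->{3,4,5}; X {3,4,6}->{4,6}
pass 2: no change
Fixpoint after 2 passes: D(X) = {4,6}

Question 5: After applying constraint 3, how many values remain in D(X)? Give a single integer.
Answer: 2

Derivation:
Constraint 1 (X != Y) on D(X)={3,4,6} D(Y)={3,4,5,7,8,9}: no change
Constraint 2 (V < X) on D(V)={3,4,5,7} D(X)={3,4,6}: V {3,4,5,7}->{3,4,5}; X {3,4,6}->{4,6}
Constraint 3 (Y != Z) on D(Y)={3,4,5,7,8,9} D(Z)={3,4,5,6,8}: no change
So after constraint 3: D(X)={4,6}, size = 2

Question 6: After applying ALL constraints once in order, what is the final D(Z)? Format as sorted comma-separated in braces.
Constraint 1 (X != Y) on D(X)={3,4,6} D(Y)={3,4,5,7,8,9}: no change
Constraint 2 (V < X) on D(V)={3,4,5,7} D(X)={3,4,6}: V {3,4,5,7}->{3,4,5}; X {3,4,6}->{4,6}
Constraint 3 (Y != Z) on D(Y)={3,4,5,7,8,9} D(Z)={3,4,5,6,8}: no change
So after all 3 constraints: D(Z) = {3,4,5,6,8}

Answer: {3,4,5,6,8}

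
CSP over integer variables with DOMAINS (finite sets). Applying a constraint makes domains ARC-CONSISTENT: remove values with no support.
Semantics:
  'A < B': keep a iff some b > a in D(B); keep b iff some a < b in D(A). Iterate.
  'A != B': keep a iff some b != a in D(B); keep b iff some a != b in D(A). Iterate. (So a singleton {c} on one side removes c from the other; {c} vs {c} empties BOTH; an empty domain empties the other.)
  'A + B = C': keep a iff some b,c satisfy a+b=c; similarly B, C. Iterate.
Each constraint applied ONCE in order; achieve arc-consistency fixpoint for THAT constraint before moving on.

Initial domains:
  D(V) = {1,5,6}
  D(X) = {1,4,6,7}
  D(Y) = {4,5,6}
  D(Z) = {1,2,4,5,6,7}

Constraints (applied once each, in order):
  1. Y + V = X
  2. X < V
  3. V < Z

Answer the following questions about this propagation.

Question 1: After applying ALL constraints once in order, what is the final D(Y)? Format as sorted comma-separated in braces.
Answer: {5,6}

Derivation:
Constraint 1 (Y + V = X) on D(Y)={4,5,6} D(V)={1,5,6} D(X)={1,4,6,7}: Y {4,5,6}->{5,6}; V {1,5,6}->{1}; X {1,4,6,7}->{6,7}
Constraint 2 (X < V) on D(X)={6,7} D(V)={1}: X {6,7}->{}; V {1}->{}
Constraint 3 (V < Z) on D(V)={} D(Z)={1,2,4,5,6,7}: Z {1,2,4,5,6,7}->{}
So after all 3 constraints: D(Y) = {5,6}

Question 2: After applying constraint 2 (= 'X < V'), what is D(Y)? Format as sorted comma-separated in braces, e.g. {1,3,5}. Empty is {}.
Answer: {5,6}

Derivation:
Constraint 1 (Y + V = X) on D(Y)={4,5,6} D(V)={1,5,6} D(X)={1,4,6,7}: Y {4,5,6}->{5,6}; V {1,5,6}->{1}; X {1,4,6,7}->{6,7}
Constraint 2 (X < V) on D(X)={6,7} D(V)={1}: X {6,7}->{}; V {1}->{}
So after constraint 2: D(Y) = {5,6}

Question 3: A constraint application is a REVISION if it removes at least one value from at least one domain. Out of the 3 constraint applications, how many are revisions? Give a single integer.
Constraint 1 (Y + V = X) on D(Y)={4,5,6} D(V)={1,5,6} D(X)={1,4,6,7}: Y {4,5,6}->{5,6}; V {1,5,6}->{1}; X {1,4,6,7}->{6,7} => REVISION
Constraint 2 (X < V) on D(X)={6,7} D(V)={1}: X {6,7}->{}; V {1}->{} => REVISION
Constraint 3 (V < Z) on D(V)={} D(Z)={1,2,4,5,6,7}: Z {1,2,4,5,6,7}->{} => REVISION
Total revisions = 3

Answer: 3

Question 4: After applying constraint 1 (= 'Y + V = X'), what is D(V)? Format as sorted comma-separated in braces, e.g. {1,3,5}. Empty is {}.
Answer: {1}

Derivation:
Constraint 1 (Y + V = X) on D(Y)={4,5,6} D(V)={1,5,6} D(X)={1,4,6,7}: Y {4,5,6}->{5,6}; V {1,5,6}->{1}; X {1,4,6,7}->{6,7}
So after constraint 1: D(V) = {1}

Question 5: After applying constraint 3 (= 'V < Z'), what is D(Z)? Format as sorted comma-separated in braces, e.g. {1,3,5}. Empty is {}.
Answer: {}

Derivation:
Constraint 1 (Y + V = X) on D(Y)={4,5,6} D(V)={1,5,6} D(X)={1,4,6,7}: Y {4,5,6}->{5,6}; V {1,5,6}->{1}; X {1,4,6,7}->{6,7}
Constraint 2 (X < V) on D(X)={6,7} D(V)={1}: X {6,7}->{}; V {1}->{}
Constraint 3 (V < Z) on D(V)={} D(Z)={1,2,4,5,6,7}: Z {1,2,4,5,6,7}->{}
So after constraint 3: D(Z) = {}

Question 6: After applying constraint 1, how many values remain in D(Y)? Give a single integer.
Answer: 2

Derivation:
Constraint 1 (Y + V = X) on D(Y)={4,5,6} D(V)={1,5,6} D(X)={1,4,6,7}: Y {4,5,6}->{5,6}; V {1,5,6}->{1}; X {1,4,6,7}->{6,7}
So after constraint 1: D(Y)={5,6}, size = 2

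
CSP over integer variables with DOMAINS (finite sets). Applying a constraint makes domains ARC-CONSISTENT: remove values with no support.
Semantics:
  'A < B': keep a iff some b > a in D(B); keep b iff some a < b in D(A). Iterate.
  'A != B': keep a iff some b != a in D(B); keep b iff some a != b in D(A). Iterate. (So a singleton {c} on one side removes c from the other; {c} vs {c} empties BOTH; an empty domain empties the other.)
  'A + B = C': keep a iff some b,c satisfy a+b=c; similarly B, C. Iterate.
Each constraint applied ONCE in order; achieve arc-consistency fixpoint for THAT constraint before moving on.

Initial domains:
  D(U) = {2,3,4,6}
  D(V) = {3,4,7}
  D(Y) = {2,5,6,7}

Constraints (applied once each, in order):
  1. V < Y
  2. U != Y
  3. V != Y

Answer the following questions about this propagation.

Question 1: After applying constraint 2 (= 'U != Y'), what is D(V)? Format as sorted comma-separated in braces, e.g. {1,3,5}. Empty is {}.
Answer: {3,4}

Derivation:
Constraint 1 (V < Y) on D(V)={3,4,7} D(Y)={2,5,6,7}: V {3,4,7}->{3,4}; Y {2,5,6,7}->{5,6,7}
Constraint 2 (U != Y) on D(U)={2,3,4,6} D(Y)={5,6,7}: no change
So after constraint 2: D(V) = {3,4}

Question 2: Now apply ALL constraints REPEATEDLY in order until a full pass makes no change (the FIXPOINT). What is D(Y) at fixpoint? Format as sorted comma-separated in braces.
pass 0 (initial): D(Y)={2,5,6,7}
pass 1: V {3,4,7}->{3,4}; Y {2,5,6,7}->{5,6,7}
pass 2: no change
Fixpoint after 2 passes: D(Y) = {5,6,7}

Answer: {5,6,7}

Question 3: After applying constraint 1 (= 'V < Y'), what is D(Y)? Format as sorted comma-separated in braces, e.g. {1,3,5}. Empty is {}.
Answer: {5,6,7}

Derivation:
Constraint 1 (V < Y) on D(V)={3,4,7} D(Y)={2,5,6,7}: V {3,4,7}->{3,4}; Y {2,5,6,7}->{5,6,7}
So after constraint 1: D(Y) = {5,6,7}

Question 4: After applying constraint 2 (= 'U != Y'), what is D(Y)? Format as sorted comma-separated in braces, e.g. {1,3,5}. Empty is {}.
Answer: {5,6,7}

Derivation:
Constraint 1 (V < Y) on D(V)={3,4,7} D(Y)={2,5,6,7}: V {3,4,7}->{3,4}; Y {2,5,6,7}->{5,6,7}
Constraint 2 (U != Y) on D(U)={2,3,4,6} D(Y)={5,6,7}: no change
So after constraint 2: D(Y) = {5,6,7}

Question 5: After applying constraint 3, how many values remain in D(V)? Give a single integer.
Answer: 2

Derivation:
Constraint 1 (V < Y) on D(V)={3,4,7} D(Y)={2,5,6,7}: V {3,4,7}->{3,4}; Y {2,5,6,7}->{5,6,7}
Constraint 2 (U != Y) on D(U)={2,3,4,6} D(Y)={5,6,7}: no change
Constraint 3 (V != Y) on D(V)={3,4} D(Y)={5,6,7}: no change
So after constraint 3: D(V)={3,4}, size = 2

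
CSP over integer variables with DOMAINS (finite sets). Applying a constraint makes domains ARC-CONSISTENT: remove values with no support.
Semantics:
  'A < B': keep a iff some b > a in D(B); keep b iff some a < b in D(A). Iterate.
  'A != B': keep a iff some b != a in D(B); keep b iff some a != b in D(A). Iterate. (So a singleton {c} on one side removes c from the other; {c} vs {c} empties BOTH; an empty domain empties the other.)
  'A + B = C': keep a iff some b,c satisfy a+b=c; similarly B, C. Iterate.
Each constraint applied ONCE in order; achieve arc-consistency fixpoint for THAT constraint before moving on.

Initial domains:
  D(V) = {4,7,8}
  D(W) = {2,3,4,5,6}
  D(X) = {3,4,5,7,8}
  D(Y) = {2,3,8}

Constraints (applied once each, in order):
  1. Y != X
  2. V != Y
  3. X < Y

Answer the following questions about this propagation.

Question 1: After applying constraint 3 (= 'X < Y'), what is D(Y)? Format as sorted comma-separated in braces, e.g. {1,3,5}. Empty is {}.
Constraint 1 (Y != X) on D(Y)={2,3,8} D(X)={3,4,5,7,8}: no change
Constraint 2 (V != Y) on D(V)={4,7,8} D(Y)={2,3,8}: no change
Constraint 3 (X < Y) on D(X)={3,4,5,7,8} D(Y)={2,3,8}: X {3,4,5,7,8}->{3,4,5,7}; Y {2,3,8}->{8}
So after constraint 3: D(Y) = {8}

Answer: {8}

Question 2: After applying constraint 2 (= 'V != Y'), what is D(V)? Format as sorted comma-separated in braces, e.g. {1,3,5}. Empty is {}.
Answer: {4,7,8}

Derivation:
Constraint 1 (Y != X) on D(Y)={2,3,8} D(X)={3,4,5,7,8}: no change
Constraint 2 (V != Y) on D(V)={4,7,8} D(Y)={2,3,8}: no change
So after constraint 2: D(V) = {4,7,8}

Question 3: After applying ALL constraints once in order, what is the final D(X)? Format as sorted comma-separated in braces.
Constraint 1 (Y != X) on D(Y)={2,3,8} D(X)={3,4,5,7,8}: no change
Constraint 2 (V != Y) on D(V)={4,7,8} D(Y)={2,3,8}: no change
Constraint 3 (X < Y) on D(X)={3,4,5,7,8} D(Y)={2,3,8}: X {3,4,5,7,8}->{3,4,5,7}; Y {2,3,8}->{8}
So after all 3 constraints: D(X) = {3,4,5,7}

Answer: {3,4,5,7}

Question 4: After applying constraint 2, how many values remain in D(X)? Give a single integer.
Constraint 1 (Y != X) on D(Y)={2,3,8} D(X)={3,4,5,7,8}: no change
Constraint 2 (V != Y) on D(V)={4,7,8} D(Y)={2,3,8}: no change
So after constraint 2: D(X)={3,4,5,7,8}, size = 5

Answer: 5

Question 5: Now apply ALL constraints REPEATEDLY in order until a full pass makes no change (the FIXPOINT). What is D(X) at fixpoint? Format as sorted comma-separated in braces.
pass 0 (initial): D(X)={3,4,5,7,8}
pass 1: X {3,4,5,7,8}->{3,4,5,7}; Y {2,3,8}->{8}
pass 2: V {4,7,8}->{4,7}
pass 3: no change
Fixpoint after 3 passes: D(X) = {3,4,5,7}

Answer: {3,4,5,7}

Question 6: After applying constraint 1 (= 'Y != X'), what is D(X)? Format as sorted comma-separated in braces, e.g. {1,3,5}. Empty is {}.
Answer: {3,4,5,7,8}

Derivation:
Constraint 1 (Y != X) on D(Y)={2,3,8} D(X)={3,4,5,7,8}: no change
So after constraint 1: D(X) = {3,4,5,7,8}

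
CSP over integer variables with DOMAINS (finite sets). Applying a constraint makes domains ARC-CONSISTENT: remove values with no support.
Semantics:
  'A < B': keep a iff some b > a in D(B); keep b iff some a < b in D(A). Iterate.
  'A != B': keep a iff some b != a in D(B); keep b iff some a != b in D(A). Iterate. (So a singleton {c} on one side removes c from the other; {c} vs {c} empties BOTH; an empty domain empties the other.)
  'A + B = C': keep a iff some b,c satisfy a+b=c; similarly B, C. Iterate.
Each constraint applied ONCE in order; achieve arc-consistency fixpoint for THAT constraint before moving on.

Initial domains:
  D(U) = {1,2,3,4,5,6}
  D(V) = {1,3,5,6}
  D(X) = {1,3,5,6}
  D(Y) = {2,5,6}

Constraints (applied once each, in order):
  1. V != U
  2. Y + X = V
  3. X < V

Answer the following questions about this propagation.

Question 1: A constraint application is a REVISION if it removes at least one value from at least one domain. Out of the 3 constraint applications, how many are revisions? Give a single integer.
Constraint 1 (V != U) on D(V)={1,3,5,6} D(U)={1,2,3,4,5,6}: no change => not a revision
Constraint 2 (Y + X = V) on D(Y)={2,5,6} D(X)={1,3,5,6} D(V)={1,3,5,6}: Y {2,5,6}->{2,5}; X {1,3,5,6}->{1,3}; V {1,3,5,6}->{3,5,6} => REVISION
Constraint 3 (X < V) on D(X)={1,3} D(V)={3,5,6}: no change => not a revision
Total revisions = 1

Answer: 1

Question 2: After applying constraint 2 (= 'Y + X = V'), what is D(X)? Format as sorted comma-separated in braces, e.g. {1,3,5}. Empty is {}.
Answer: {1,3}

Derivation:
Constraint 1 (V != U) on D(V)={1,3,5,6} D(U)={1,2,3,4,5,6}: no change
Constraint 2 (Y + X = V) on D(Y)={2,5,6} D(X)={1,3,5,6} D(V)={1,3,5,6}: Y {2,5,6}->{2,5}; X {1,3,5,6}->{1,3}; V {1,3,5,6}->{3,5,6}
So after constraint 2: D(X) = {1,3}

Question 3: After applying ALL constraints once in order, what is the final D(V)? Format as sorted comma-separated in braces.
Answer: {3,5,6}

Derivation:
Constraint 1 (V != U) on D(V)={1,3,5,6} D(U)={1,2,3,4,5,6}: no change
Constraint 2 (Y + X = V) on D(Y)={2,5,6} D(X)={1,3,5,6} D(V)={1,3,5,6}: Y {2,5,6}->{2,5}; X {1,3,5,6}->{1,3}; V {1,3,5,6}->{3,5,6}
Constraint 3 (X < V) on D(X)={1,3} D(V)={3,5,6}: no change
So after all 3 constraints: D(V) = {3,5,6}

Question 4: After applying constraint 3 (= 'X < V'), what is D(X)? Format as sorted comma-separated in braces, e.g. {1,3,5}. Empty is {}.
Answer: {1,3}

Derivation:
Constraint 1 (V != U) on D(V)={1,3,5,6} D(U)={1,2,3,4,5,6}: no change
Constraint 2 (Y + X = V) on D(Y)={2,5,6} D(X)={1,3,5,6} D(V)={1,3,5,6}: Y {2,5,6}->{2,5}; X {1,3,5,6}->{1,3}; V {1,3,5,6}->{3,5,6}
Constraint 3 (X < V) on D(X)={1,3} D(V)={3,5,6}: no change
So after constraint 3: D(X) = {1,3}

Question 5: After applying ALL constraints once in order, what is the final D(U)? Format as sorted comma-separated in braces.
Answer: {1,2,3,4,5,6}

Derivation:
Constraint 1 (V != U) on D(V)={1,3,5,6} D(U)={1,2,3,4,5,6}: no change
Constraint 2 (Y + X = V) on D(Y)={2,5,6} D(X)={1,3,5,6} D(V)={1,3,5,6}: Y {2,5,6}->{2,5}; X {1,3,5,6}->{1,3}; V {1,3,5,6}->{3,5,6}
Constraint 3 (X < V) on D(X)={1,3} D(V)={3,5,6}: no change
So after all 3 constraints: D(U) = {1,2,3,4,5,6}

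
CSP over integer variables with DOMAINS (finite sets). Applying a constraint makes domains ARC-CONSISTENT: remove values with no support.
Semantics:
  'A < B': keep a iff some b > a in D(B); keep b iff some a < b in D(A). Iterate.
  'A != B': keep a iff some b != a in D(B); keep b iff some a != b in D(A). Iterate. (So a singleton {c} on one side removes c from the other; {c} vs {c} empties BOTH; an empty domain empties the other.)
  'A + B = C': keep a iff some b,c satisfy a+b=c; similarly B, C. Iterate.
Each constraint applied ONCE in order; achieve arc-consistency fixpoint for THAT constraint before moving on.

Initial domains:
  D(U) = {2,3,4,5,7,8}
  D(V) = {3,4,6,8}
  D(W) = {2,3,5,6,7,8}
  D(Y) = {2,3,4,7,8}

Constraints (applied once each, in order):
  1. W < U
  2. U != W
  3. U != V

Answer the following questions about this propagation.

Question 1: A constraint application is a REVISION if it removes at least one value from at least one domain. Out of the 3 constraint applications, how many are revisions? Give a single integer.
Constraint 1 (W < U) on D(W)={2,3,5,6,7,8} D(U)={2,3,4,5,7,8}: W {2,3,5,6,7,8}->{2,3,5,6,7}; U {2,3,4,5,7,8}->{3,4,5,7,8} => REVISION
Constraint 2 (U != W) on D(U)={3,4,5,7,8} D(W)={2,3,5,6,7}: no change => not a revision
Constraint 3 (U != V) on D(U)={3,4,5,7,8} D(V)={3,4,6,8}: no change => not a revision
Total revisions = 1

Answer: 1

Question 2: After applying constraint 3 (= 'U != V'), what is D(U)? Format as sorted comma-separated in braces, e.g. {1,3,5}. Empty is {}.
Constraint 1 (W < U) on D(W)={2,3,5,6,7,8} D(U)={2,3,4,5,7,8}: W {2,3,5,6,7,8}->{2,3,5,6,7}; U {2,3,4,5,7,8}->{3,4,5,7,8}
Constraint 2 (U != W) on D(U)={3,4,5,7,8} D(W)={2,3,5,6,7}: no change
Constraint 3 (U != V) on D(U)={3,4,5,7,8} D(V)={3,4,6,8}: no change
So after constraint 3: D(U) = {3,4,5,7,8}

Answer: {3,4,5,7,8}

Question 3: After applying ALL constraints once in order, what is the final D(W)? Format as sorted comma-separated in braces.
Answer: {2,3,5,6,7}

Derivation:
Constraint 1 (W < U) on D(W)={2,3,5,6,7,8} D(U)={2,3,4,5,7,8}: W {2,3,5,6,7,8}->{2,3,5,6,7}; U {2,3,4,5,7,8}->{3,4,5,7,8}
Constraint 2 (U != W) on D(U)={3,4,5,7,8} D(W)={2,3,5,6,7}: no change
Constraint 3 (U != V) on D(U)={3,4,5,7,8} D(V)={3,4,6,8}: no change
So after all 3 constraints: D(W) = {2,3,5,6,7}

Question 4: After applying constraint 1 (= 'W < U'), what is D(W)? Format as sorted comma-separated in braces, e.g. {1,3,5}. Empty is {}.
Constraint 1 (W < U) on D(W)={2,3,5,6,7,8} D(U)={2,3,4,5,7,8}: W {2,3,5,6,7,8}->{2,3,5,6,7}; U {2,3,4,5,7,8}->{3,4,5,7,8}
So after constraint 1: D(W) = {2,3,5,6,7}

Answer: {2,3,5,6,7}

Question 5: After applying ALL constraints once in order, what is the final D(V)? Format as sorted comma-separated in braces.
Constraint 1 (W < U) on D(W)={2,3,5,6,7,8} D(U)={2,3,4,5,7,8}: W {2,3,5,6,7,8}->{2,3,5,6,7}; U {2,3,4,5,7,8}->{3,4,5,7,8}
Constraint 2 (U != W) on D(U)={3,4,5,7,8} D(W)={2,3,5,6,7}: no change
Constraint 3 (U != V) on D(U)={3,4,5,7,8} D(V)={3,4,6,8}: no change
So after all 3 constraints: D(V) = {3,4,6,8}

Answer: {3,4,6,8}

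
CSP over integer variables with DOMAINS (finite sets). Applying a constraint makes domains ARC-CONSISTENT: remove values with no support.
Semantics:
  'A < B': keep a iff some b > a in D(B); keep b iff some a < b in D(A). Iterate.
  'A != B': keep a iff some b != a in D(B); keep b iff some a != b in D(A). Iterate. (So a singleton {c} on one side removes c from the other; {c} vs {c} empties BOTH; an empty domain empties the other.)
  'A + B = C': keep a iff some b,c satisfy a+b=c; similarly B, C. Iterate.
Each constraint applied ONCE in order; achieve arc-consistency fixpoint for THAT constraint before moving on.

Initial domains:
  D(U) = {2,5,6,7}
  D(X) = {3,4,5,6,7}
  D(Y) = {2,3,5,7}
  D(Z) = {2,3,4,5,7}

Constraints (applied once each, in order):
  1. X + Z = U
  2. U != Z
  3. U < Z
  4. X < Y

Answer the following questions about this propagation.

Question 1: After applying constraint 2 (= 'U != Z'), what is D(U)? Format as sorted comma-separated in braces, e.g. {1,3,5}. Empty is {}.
Answer: {5,6,7}

Derivation:
Constraint 1 (X + Z = U) on D(X)={3,4,5,6,7} D(Z)={2,3,4,5,7} D(U)={2,5,6,7}: X {3,4,5,6,7}->{3,4,5}; Z {2,3,4,5,7}->{2,3,4}; U {2,5,6,7}->{5,6,7}
Constraint 2 (U != Z) on D(U)={5,6,7} D(Z)={2,3,4}: no change
So after constraint 2: D(U) = {5,6,7}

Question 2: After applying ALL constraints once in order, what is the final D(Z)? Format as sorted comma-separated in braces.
Answer: {}

Derivation:
Constraint 1 (X + Z = U) on D(X)={3,4,5,6,7} D(Z)={2,3,4,5,7} D(U)={2,5,6,7}: X {3,4,5,6,7}->{3,4,5}; Z {2,3,4,5,7}->{2,3,4}; U {2,5,6,7}->{5,6,7}
Constraint 2 (U != Z) on D(U)={5,6,7} D(Z)={2,3,4}: no change
Constraint 3 (U < Z) on D(U)={5,6,7} D(Z)={2,3,4}: U {5,6,7}->{}; Z {2,3,4}->{}
Constraint 4 (X < Y) on D(X)={3,4,5} D(Y)={2,3,5,7}: Y {2,3,5,7}->{5,7}
So after all 4 constraints: D(Z) = {}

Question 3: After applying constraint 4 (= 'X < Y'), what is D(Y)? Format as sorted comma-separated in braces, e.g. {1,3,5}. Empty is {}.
Constraint 1 (X + Z = U) on D(X)={3,4,5,6,7} D(Z)={2,3,4,5,7} D(U)={2,5,6,7}: X {3,4,5,6,7}->{3,4,5}; Z {2,3,4,5,7}->{2,3,4}; U {2,5,6,7}->{5,6,7}
Constraint 2 (U != Z) on D(U)={5,6,7} D(Z)={2,3,4}: no change
Constraint 3 (U < Z) on D(U)={5,6,7} D(Z)={2,3,4}: U {5,6,7}->{}; Z {2,3,4}->{}
Constraint 4 (X < Y) on D(X)={3,4,5} D(Y)={2,3,5,7}: Y {2,3,5,7}->{5,7}
So after constraint 4: D(Y) = {5,7}

Answer: {5,7}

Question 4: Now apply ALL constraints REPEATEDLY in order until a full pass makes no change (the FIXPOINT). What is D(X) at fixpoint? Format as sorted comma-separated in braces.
Answer: {}

Derivation:
pass 0 (initial): D(X)={3,4,5,6,7}
pass 1: U {2,5,6,7}->{}; X {3,4,5,6,7}->{3,4,5}; Y {2,3,5,7}->{5,7}; Z {2,3,4,5,7}->{}
pass 2: X {3,4,5}->{}; Y {5,7}->{}
pass 3: no change
Fixpoint after 3 passes: D(X) = {}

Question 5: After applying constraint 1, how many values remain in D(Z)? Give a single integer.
Constraint 1 (X + Z = U) on D(X)={3,4,5,6,7} D(Z)={2,3,4,5,7} D(U)={2,5,6,7}: X {3,4,5,6,7}->{3,4,5}; Z {2,3,4,5,7}->{2,3,4}; U {2,5,6,7}->{5,6,7}
So after constraint 1: D(Z)={2,3,4}, size = 3

Answer: 3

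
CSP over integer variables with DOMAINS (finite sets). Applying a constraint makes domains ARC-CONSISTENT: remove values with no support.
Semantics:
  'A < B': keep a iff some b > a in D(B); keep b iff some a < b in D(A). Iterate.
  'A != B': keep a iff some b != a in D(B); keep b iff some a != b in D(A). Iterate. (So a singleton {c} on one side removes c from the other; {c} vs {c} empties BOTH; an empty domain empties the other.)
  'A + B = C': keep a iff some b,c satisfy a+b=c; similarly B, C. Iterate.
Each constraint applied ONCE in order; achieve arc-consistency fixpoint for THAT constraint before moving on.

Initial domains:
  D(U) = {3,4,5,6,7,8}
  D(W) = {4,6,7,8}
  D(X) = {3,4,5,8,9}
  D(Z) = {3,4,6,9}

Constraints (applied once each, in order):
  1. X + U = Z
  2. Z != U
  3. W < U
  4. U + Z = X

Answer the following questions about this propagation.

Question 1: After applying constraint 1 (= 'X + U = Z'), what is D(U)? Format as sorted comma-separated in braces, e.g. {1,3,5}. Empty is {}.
Answer: {3,4,5,6}

Derivation:
Constraint 1 (X + U = Z) on D(X)={3,4,5,8,9} D(U)={3,4,5,6,7,8} D(Z)={3,4,6,9}: X {3,4,5,8,9}->{3,4,5}; U {3,4,5,6,7,8}->{3,4,5,6}; Z {3,4,6,9}->{6,9}
So after constraint 1: D(U) = {3,4,5,6}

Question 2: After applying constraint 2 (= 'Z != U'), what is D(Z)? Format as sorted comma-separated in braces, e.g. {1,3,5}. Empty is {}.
Constraint 1 (X + U = Z) on D(X)={3,4,5,8,9} D(U)={3,4,5,6,7,8} D(Z)={3,4,6,9}: X {3,4,5,8,9}->{3,4,5}; U {3,4,5,6,7,8}->{3,4,5,6}; Z {3,4,6,9}->{6,9}
Constraint 2 (Z != U) on D(Z)={6,9} D(U)={3,4,5,6}: no change
So after constraint 2: D(Z) = {6,9}

Answer: {6,9}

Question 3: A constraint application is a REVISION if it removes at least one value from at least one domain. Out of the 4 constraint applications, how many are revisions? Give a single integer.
Answer: 3

Derivation:
Constraint 1 (X + U = Z) on D(X)={3,4,5,8,9} D(U)={3,4,5,6,7,8} D(Z)={3,4,6,9}: X {3,4,5,8,9}->{3,4,5}; U {3,4,5,6,7,8}->{3,4,5,6}; Z {3,4,6,9}->{6,9} => REVISION
Constraint 2 (Z != U) on D(Z)={6,9} D(U)={3,4,5,6}: no change => not a revision
Constraint 3 (W < U) on D(W)={4,6,7,8} D(U)={3,4,5,6}: W {4,6,7,8}->{4}; U {3,4,5,6}->{5,6} => REVISION
Constraint 4 (U + Z = X) on D(U)={5,6} D(Z)={6,9} D(X)={3,4,5}: U {5,6}->{}; Z {6,9}->{}; X {3,4,5}->{} => REVISION
Total revisions = 3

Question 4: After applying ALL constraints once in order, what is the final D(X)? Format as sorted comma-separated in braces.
Constraint 1 (X + U = Z) on D(X)={3,4,5,8,9} D(U)={3,4,5,6,7,8} D(Z)={3,4,6,9}: X {3,4,5,8,9}->{3,4,5}; U {3,4,5,6,7,8}->{3,4,5,6}; Z {3,4,6,9}->{6,9}
Constraint 2 (Z != U) on D(Z)={6,9} D(U)={3,4,5,6}: no change
Constraint 3 (W < U) on D(W)={4,6,7,8} D(U)={3,4,5,6}: W {4,6,7,8}->{4}; U {3,4,5,6}->{5,6}
Constraint 4 (U + Z = X) on D(U)={5,6} D(Z)={6,9} D(X)={3,4,5}: U {5,6}->{}; Z {6,9}->{}; X {3,4,5}->{}
So after all 4 constraints: D(X) = {}

Answer: {}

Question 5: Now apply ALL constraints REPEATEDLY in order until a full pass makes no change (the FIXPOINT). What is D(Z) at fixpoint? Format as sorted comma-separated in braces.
pass 0 (initial): D(Z)={3,4,6,9}
pass 1: U {3,4,5,6,7,8}->{}; W {4,6,7,8}->{4}; X {3,4,5,8,9}->{}; Z {3,4,6,9}->{}
pass 2: W {4}->{}
pass 3: no change
Fixpoint after 3 passes: D(Z) = {}

Answer: {}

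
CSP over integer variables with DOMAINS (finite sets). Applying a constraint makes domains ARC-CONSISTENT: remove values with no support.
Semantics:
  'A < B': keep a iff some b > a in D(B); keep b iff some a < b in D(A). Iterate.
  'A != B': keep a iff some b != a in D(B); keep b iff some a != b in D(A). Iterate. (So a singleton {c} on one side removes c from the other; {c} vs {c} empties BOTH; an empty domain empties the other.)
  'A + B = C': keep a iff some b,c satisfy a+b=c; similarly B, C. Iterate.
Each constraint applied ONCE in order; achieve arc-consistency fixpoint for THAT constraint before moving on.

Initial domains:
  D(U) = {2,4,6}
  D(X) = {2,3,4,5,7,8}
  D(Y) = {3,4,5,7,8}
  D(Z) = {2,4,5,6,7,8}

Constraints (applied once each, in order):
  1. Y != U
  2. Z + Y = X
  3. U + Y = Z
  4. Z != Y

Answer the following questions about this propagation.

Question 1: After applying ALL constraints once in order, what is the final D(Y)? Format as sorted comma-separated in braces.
Constraint 1 (Y != U) on D(Y)={3,4,5,7,8} D(U)={2,4,6}: no change
Constraint 2 (Z + Y = X) on D(Z)={2,4,5,6,7,8} D(Y)={3,4,5,7,8} D(X)={2,3,4,5,7,8}: Z {2,4,5,6,7,8}->{2,4,5}; Y {3,4,5,7,8}->{3,4,5}; X {2,3,4,5,7,8}->{5,7,8}
Constraint 3 (U + Y = Z) on D(U)={2,4,6} D(Y)={3,4,5} D(Z)={2,4,5}: U {2,4,6}->{2}; Y {3,4,5}->{3}; Z {2,4,5}->{5}
Constraint 4 (Z != Y) on D(Z)={5} D(Y)={3}: no change
So after all 4 constraints: D(Y) = {3}

Answer: {3}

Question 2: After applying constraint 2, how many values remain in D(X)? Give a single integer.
Answer: 3

Derivation:
Constraint 1 (Y != U) on D(Y)={3,4,5,7,8} D(U)={2,4,6}: no change
Constraint 2 (Z + Y = X) on D(Z)={2,4,5,6,7,8} D(Y)={3,4,5,7,8} D(X)={2,3,4,5,7,8}: Z {2,4,5,6,7,8}->{2,4,5}; Y {3,4,5,7,8}->{3,4,5}; X {2,3,4,5,7,8}->{5,7,8}
So after constraint 2: D(X)={5,7,8}, size = 3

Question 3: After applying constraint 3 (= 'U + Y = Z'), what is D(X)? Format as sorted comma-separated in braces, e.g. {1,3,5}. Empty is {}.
Constraint 1 (Y != U) on D(Y)={3,4,5,7,8} D(U)={2,4,6}: no change
Constraint 2 (Z + Y = X) on D(Z)={2,4,5,6,7,8} D(Y)={3,4,5,7,8} D(X)={2,3,4,5,7,8}: Z {2,4,5,6,7,8}->{2,4,5}; Y {3,4,5,7,8}->{3,4,5}; X {2,3,4,5,7,8}->{5,7,8}
Constraint 3 (U + Y = Z) on D(U)={2,4,6} D(Y)={3,4,5} D(Z)={2,4,5}: U {2,4,6}->{2}; Y {3,4,5}->{3}; Z {2,4,5}->{5}
So after constraint 3: D(X) = {5,7,8}

Answer: {5,7,8}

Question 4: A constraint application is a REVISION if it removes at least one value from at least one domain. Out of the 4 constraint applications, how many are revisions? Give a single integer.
Answer: 2

Derivation:
Constraint 1 (Y != U) on D(Y)={3,4,5,7,8} D(U)={2,4,6}: no change => not a revision
Constraint 2 (Z + Y = X) on D(Z)={2,4,5,6,7,8} D(Y)={3,4,5,7,8} D(X)={2,3,4,5,7,8}: Z {2,4,5,6,7,8}->{2,4,5}; Y {3,4,5,7,8}->{3,4,5}; X {2,3,4,5,7,8}->{5,7,8} => REVISION
Constraint 3 (U + Y = Z) on D(U)={2,4,6} D(Y)={3,4,5} D(Z)={2,4,5}: U {2,4,6}->{2}; Y {3,4,5}->{3}; Z {2,4,5}->{5} => REVISION
Constraint 4 (Z != Y) on D(Z)={5} D(Y)={3}: no change => not a revision
Total revisions = 2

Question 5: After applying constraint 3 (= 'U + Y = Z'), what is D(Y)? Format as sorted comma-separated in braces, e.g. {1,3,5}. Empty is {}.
Constraint 1 (Y != U) on D(Y)={3,4,5,7,8} D(U)={2,4,6}: no change
Constraint 2 (Z + Y = X) on D(Z)={2,4,5,6,7,8} D(Y)={3,4,5,7,8} D(X)={2,3,4,5,7,8}: Z {2,4,5,6,7,8}->{2,4,5}; Y {3,4,5,7,8}->{3,4,5}; X {2,3,4,5,7,8}->{5,7,8}
Constraint 3 (U + Y = Z) on D(U)={2,4,6} D(Y)={3,4,5} D(Z)={2,4,5}: U {2,4,6}->{2}; Y {3,4,5}->{3}; Z {2,4,5}->{5}
So after constraint 3: D(Y) = {3}

Answer: {3}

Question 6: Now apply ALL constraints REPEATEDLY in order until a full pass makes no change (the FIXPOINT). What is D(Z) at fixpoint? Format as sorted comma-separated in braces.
pass 0 (initial): D(Z)={2,4,5,6,7,8}
pass 1: U {2,4,6}->{2}; X {2,3,4,5,7,8}->{5,7,8}; Y {3,4,5,7,8}->{3}; Z {2,4,5,6,7,8}->{5}
pass 2: X {5,7,8}->{8}
pass 3: no change
Fixpoint after 3 passes: D(Z) = {5}

Answer: {5}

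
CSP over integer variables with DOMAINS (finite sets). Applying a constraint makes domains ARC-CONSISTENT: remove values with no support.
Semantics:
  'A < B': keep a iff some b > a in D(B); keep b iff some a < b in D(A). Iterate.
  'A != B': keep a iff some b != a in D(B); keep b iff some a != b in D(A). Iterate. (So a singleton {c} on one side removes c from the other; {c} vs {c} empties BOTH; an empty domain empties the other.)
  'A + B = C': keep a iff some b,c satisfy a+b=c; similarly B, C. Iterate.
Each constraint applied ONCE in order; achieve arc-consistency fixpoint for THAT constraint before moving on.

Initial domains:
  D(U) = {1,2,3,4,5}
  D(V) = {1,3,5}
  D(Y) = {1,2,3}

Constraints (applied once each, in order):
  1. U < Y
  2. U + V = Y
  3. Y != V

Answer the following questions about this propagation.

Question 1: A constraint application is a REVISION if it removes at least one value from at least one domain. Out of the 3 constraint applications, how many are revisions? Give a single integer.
Answer: 2

Derivation:
Constraint 1 (U < Y) on D(U)={1,2,3,4,5} D(Y)={1,2,3}: U {1,2,3,4,5}->{1,2}; Y {1,2,3}->{2,3} => REVISION
Constraint 2 (U + V = Y) on D(U)={1,2} D(V)={1,3,5} D(Y)={2,3}: V {1,3,5}->{1} => REVISION
Constraint 3 (Y != V) on D(Y)={2,3} D(V)={1}: no change => not a revision
Total revisions = 2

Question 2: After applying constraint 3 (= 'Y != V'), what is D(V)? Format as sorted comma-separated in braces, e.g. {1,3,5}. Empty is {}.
Constraint 1 (U < Y) on D(U)={1,2,3,4,5} D(Y)={1,2,3}: U {1,2,3,4,5}->{1,2}; Y {1,2,3}->{2,3}
Constraint 2 (U + V = Y) on D(U)={1,2} D(V)={1,3,5} D(Y)={2,3}: V {1,3,5}->{1}
Constraint 3 (Y != V) on D(Y)={2,3} D(V)={1}: no change
So after constraint 3: D(V) = {1}

Answer: {1}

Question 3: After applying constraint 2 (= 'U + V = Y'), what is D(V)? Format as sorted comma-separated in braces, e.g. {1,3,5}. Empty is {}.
Answer: {1}

Derivation:
Constraint 1 (U < Y) on D(U)={1,2,3,4,5} D(Y)={1,2,3}: U {1,2,3,4,5}->{1,2}; Y {1,2,3}->{2,3}
Constraint 2 (U + V = Y) on D(U)={1,2} D(V)={1,3,5} D(Y)={2,3}: V {1,3,5}->{1}
So after constraint 2: D(V) = {1}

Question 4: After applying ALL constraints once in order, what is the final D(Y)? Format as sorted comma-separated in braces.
Answer: {2,3}

Derivation:
Constraint 1 (U < Y) on D(U)={1,2,3,4,5} D(Y)={1,2,3}: U {1,2,3,4,5}->{1,2}; Y {1,2,3}->{2,3}
Constraint 2 (U + V = Y) on D(U)={1,2} D(V)={1,3,5} D(Y)={2,3}: V {1,3,5}->{1}
Constraint 3 (Y != V) on D(Y)={2,3} D(V)={1}: no change
So after all 3 constraints: D(Y) = {2,3}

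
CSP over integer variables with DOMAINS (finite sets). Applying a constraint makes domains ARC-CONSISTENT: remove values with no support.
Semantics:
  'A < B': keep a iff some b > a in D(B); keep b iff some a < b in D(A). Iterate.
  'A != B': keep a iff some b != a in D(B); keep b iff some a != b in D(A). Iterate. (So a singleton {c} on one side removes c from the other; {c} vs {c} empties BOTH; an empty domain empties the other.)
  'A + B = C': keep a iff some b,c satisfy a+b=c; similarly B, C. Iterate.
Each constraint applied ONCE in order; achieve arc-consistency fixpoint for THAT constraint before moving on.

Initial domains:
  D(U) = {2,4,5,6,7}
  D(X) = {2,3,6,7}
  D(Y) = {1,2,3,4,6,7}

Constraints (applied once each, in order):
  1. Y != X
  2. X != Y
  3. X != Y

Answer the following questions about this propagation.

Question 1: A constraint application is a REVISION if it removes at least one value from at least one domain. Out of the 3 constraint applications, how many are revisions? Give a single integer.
Answer: 0

Derivation:
Constraint 1 (Y != X) on D(Y)={1,2,3,4,6,7} D(X)={2,3,6,7}: no change => not a revision
Constraint 2 (X != Y) on D(X)={2,3,6,7} D(Y)={1,2,3,4,6,7}: no change => not a revision
Constraint 3 (X != Y) on D(X)={2,3,6,7} D(Y)={1,2,3,4,6,7}: no change => not a revision
Total revisions = 0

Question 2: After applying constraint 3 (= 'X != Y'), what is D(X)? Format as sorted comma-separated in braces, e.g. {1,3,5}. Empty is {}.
Answer: {2,3,6,7}

Derivation:
Constraint 1 (Y != X) on D(Y)={1,2,3,4,6,7} D(X)={2,3,6,7}: no change
Constraint 2 (X != Y) on D(X)={2,3,6,7} D(Y)={1,2,3,4,6,7}: no change
Constraint 3 (X != Y) on D(X)={2,3,6,7} D(Y)={1,2,3,4,6,7}: no change
So after constraint 3: D(X) = {2,3,6,7}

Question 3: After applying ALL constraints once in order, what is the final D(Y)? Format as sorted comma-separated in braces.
Answer: {1,2,3,4,6,7}

Derivation:
Constraint 1 (Y != X) on D(Y)={1,2,3,4,6,7} D(X)={2,3,6,7}: no change
Constraint 2 (X != Y) on D(X)={2,3,6,7} D(Y)={1,2,3,4,6,7}: no change
Constraint 3 (X != Y) on D(X)={2,3,6,7} D(Y)={1,2,3,4,6,7}: no change
So after all 3 constraints: D(Y) = {1,2,3,4,6,7}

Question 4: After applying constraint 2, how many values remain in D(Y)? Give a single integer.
Constraint 1 (Y != X) on D(Y)={1,2,3,4,6,7} D(X)={2,3,6,7}: no change
Constraint 2 (X != Y) on D(X)={2,3,6,7} D(Y)={1,2,3,4,6,7}: no change
So after constraint 2: D(Y)={1,2,3,4,6,7}, size = 6

Answer: 6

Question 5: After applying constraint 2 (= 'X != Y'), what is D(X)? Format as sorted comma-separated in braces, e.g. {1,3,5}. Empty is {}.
Constraint 1 (Y != X) on D(Y)={1,2,3,4,6,7} D(X)={2,3,6,7}: no change
Constraint 2 (X != Y) on D(X)={2,3,6,7} D(Y)={1,2,3,4,6,7}: no change
So after constraint 2: D(X) = {2,3,6,7}

Answer: {2,3,6,7}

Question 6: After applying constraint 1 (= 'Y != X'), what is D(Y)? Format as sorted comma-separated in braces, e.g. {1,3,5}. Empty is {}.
Constraint 1 (Y != X) on D(Y)={1,2,3,4,6,7} D(X)={2,3,6,7}: no change
So after constraint 1: D(Y) = {1,2,3,4,6,7}

Answer: {1,2,3,4,6,7}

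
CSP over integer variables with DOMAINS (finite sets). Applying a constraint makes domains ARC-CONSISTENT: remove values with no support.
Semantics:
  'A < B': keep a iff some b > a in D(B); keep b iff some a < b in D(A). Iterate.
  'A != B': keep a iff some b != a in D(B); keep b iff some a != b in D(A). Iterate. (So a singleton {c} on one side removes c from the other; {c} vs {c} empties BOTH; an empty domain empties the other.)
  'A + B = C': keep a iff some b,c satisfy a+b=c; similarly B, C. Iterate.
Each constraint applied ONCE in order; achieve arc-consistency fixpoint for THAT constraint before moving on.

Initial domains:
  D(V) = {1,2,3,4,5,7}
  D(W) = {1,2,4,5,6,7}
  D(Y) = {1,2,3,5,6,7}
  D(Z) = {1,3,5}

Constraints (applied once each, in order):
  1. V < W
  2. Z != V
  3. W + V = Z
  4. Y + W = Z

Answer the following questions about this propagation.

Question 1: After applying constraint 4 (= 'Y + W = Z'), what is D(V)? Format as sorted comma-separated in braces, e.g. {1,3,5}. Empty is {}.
Constraint 1 (V < W) on D(V)={1,2,3,4,5,7} D(W)={1,2,4,5,6,7}: V {1,2,3,4,5,7}->{1,2,3,4,5}; W {1,2,4,5,6,7}->{2,4,5,6,7}
Constraint 2 (Z != V) on D(Z)={1,3,5} D(V)={1,2,3,4,5}: no change
Constraint 3 (W + V = Z) on D(W)={2,4,5,6,7} D(V)={1,2,3,4,5} D(Z)={1,3,5}: W {2,4,5,6,7}->{2,4}; V {1,2,3,4,5}->{1,3}; Z {1,3,5}->{3,5}
Constraint 4 (Y + W = Z) on D(Y)={1,2,3,5,6,7} D(W)={2,4} D(Z)={3,5}: Y {1,2,3,5,6,7}->{1,3}
So after constraint 4: D(V) = {1,3}

Answer: {1,3}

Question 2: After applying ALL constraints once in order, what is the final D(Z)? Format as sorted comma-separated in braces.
Answer: {3,5}

Derivation:
Constraint 1 (V < W) on D(V)={1,2,3,4,5,7} D(W)={1,2,4,5,6,7}: V {1,2,3,4,5,7}->{1,2,3,4,5}; W {1,2,4,5,6,7}->{2,4,5,6,7}
Constraint 2 (Z != V) on D(Z)={1,3,5} D(V)={1,2,3,4,5}: no change
Constraint 3 (W + V = Z) on D(W)={2,4,5,6,7} D(V)={1,2,3,4,5} D(Z)={1,3,5}: W {2,4,5,6,7}->{2,4}; V {1,2,3,4,5}->{1,3}; Z {1,3,5}->{3,5}
Constraint 4 (Y + W = Z) on D(Y)={1,2,3,5,6,7} D(W)={2,4} D(Z)={3,5}: Y {1,2,3,5,6,7}->{1,3}
So after all 4 constraints: D(Z) = {3,5}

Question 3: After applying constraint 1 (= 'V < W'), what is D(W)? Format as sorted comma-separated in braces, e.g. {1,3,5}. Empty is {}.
Constraint 1 (V < W) on D(V)={1,2,3,4,5,7} D(W)={1,2,4,5,6,7}: V {1,2,3,4,5,7}->{1,2,3,4,5}; W {1,2,4,5,6,7}->{2,4,5,6,7}
So after constraint 1: D(W) = {2,4,5,6,7}

Answer: {2,4,5,6,7}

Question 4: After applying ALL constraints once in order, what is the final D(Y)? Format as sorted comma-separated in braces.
Constraint 1 (V < W) on D(V)={1,2,3,4,5,7} D(W)={1,2,4,5,6,7}: V {1,2,3,4,5,7}->{1,2,3,4,5}; W {1,2,4,5,6,7}->{2,4,5,6,7}
Constraint 2 (Z != V) on D(Z)={1,3,5} D(V)={1,2,3,4,5}: no change
Constraint 3 (W + V = Z) on D(W)={2,4,5,6,7} D(V)={1,2,3,4,5} D(Z)={1,3,5}: W {2,4,5,6,7}->{2,4}; V {1,2,3,4,5}->{1,3}; Z {1,3,5}->{3,5}
Constraint 4 (Y + W = Z) on D(Y)={1,2,3,5,6,7} D(W)={2,4} D(Z)={3,5}: Y {1,2,3,5,6,7}->{1,3}
So after all 4 constraints: D(Y) = {1,3}

Answer: {1,3}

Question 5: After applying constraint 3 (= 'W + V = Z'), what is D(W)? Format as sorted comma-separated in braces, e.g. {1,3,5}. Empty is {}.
Answer: {2,4}

Derivation:
Constraint 1 (V < W) on D(V)={1,2,3,4,5,7} D(W)={1,2,4,5,6,7}: V {1,2,3,4,5,7}->{1,2,3,4,5}; W {1,2,4,5,6,7}->{2,4,5,6,7}
Constraint 2 (Z != V) on D(Z)={1,3,5} D(V)={1,2,3,4,5}: no change
Constraint 3 (W + V = Z) on D(W)={2,4,5,6,7} D(V)={1,2,3,4,5} D(Z)={1,3,5}: W {2,4,5,6,7}->{2,4}; V {1,2,3,4,5}->{1,3}; Z {1,3,5}->{3,5}
So after constraint 3: D(W) = {2,4}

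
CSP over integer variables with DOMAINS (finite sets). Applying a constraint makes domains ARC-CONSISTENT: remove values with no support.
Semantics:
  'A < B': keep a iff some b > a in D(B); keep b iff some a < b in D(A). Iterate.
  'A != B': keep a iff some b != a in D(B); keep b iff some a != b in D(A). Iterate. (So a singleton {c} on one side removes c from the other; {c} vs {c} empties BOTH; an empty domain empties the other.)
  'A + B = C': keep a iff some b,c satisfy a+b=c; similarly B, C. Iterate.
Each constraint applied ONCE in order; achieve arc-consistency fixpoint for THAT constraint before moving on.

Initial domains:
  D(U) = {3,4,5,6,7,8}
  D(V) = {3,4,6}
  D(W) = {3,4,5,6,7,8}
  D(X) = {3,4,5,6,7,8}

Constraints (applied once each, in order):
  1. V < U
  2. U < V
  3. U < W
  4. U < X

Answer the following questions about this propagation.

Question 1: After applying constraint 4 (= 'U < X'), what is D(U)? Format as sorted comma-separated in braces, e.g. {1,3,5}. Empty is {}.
Answer: {4,5}

Derivation:
Constraint 1 (V < U) on D(V)={3,4,6} D(U)={3,4,5,6,7,8}: U {3,4,5,6,7,8}->{4,5,6,7,8}
Constraint 2 (U < V) on D(U)={4,5,6,7,8} D(V)={3,4,6}: U {4,5,6,7,8}->{4,5}; V {3,4,6}->{6}
Constraint 3 (U < W) on D(U)={4,5} D(W)={3,4,5,6,7,8}: W {3,4,5,6,7,8}->{5,6,7,8}
Constraint 4 (U < X) on D(U)={4,5} D(X)={3,4,5,6,7,8}: X {3,4,5,6,7,8}->{5,6,7,8}
So after constraint 4: D(U) = {4,5}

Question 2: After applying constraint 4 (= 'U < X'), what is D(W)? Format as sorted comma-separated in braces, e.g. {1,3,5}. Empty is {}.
Answer: {5,6,7,8}

Derivation:
Constraint 1 (V < U) on D(V)={3,4,6} D(U)={3,4,5,6,7,8}: U {3,4,5,6,7,8}->{4,5,6,7,8}
Constraint 2 (U < V) on D(U)={4,5,6,7,8} D(V)={3,4,6}: U {4,5,6,7,8}->{4,5}; V {3,4,6}->{6}
Constraint 3 (U < W) on D(U)={4,5} D(W)={3,4,5,6,7,8}: W {3,4,5,6,7,8}->{5,6,7,8}
Constraint 4 (U < X) on D(U)={4,5} D(X)={3,4,5,6,7,8}: X {3,4,5,6,7,8}->{5,6,7,8}
So after constraint 4: D(W) = {5,6,7,8}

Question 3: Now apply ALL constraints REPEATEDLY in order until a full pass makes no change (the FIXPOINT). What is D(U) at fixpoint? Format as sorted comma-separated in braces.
Answer: {}

Derivation:
pass 0 (initial): D(U)={3,4,5,6,7,8}
pass 1: U {3,4,5,6,7,8}->{4,5}; V {3,4,6}->{6}; W {3,4,5,6,7,8}->{5,6,7,8}; X {3,4,5,6,7,8}->{5,6,7,8}
pass 2: U {4,5}->{}; V {6}->{}; W {5,6,7,8}->{}; X {5,6,7,8}->{}
pass 3: no change
Fixpoint after 3 passes: D(U) = {}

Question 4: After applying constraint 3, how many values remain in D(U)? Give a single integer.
Constraint 1 (V < U) on D(V)={3,4,6} D(U)={3,4,5,6,7,8}: U {3,4,5,6,7,8}->{4,5,6,7,8}
Constraint 2 (U < V) on D(U)={4,5,6,7,8} D(V)={3,4,6}: U {4,5,6,7,8}->{4,5}; V {3,4,6}->{6}
Constraint 3 (U < W) on D(U)={4,5} D(W)={3,4,5,6,7,8}: W {3,4,5,6,7,8}->{5,6,7,8}
So after constraint 3: D(U)={4,5}, size = 2

Answer: 2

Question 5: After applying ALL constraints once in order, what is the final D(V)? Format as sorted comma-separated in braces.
Constraint 1 (V < U) on D(V)={3,4,6} D(U)={3,4,5,6,7,8}: U {3,4,5,6,7,8}->{4,5,6,7,8}
Constraint 2 (U < V) on D(U)={4,5,6,7,8} D(V)={3,4,6}: U {4,5,6,7,8}->{4,5}; V {3,4,6}->{6}
Constraint 3 (U < W) on D(U)={4,5} D(W)={3,4,5,6,7,8}: W {3,4,5,6,7,8}->{5,6,7,8}
Constraint 4 (U < X) on D(U)={4,5} D(X)={3,4,5,6,7,8}: X {3,4,5,6,7,8}->{5,6,7,8}
So after all 4 constraints: D(V) = {6}

Answer: {6}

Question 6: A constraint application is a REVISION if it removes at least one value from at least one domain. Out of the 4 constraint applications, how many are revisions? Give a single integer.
Answer: 4

Derivation:
Constraint 1 (V < U) on D(V)={3,4,6} D(U)={3,4,5,6,7,8}: U {3,4,5,6,7,8}->{4,5,6,7,8} => REVISION
Constraint 2 (U < V) on D(U)={4,5,6,7,8} D(V)={3,4,6}: U {4,5,6,7,8}->{4,5}; V {3,4,6}->{6} => REVISION
Constraint 3 (U < W) on D(U)={4,5} D(W)={3,4,5,6,7,8}: W {3,4,5,6,7,8}->{5,6,7,8} => REVISION
Constraint 4 (U < X) on D(U)={4,5} D(X)={3,4,5,6,7,8}: X {3,4,5,6,7,8}->{5,6,7,8} => REVISION
Total revisions = 4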